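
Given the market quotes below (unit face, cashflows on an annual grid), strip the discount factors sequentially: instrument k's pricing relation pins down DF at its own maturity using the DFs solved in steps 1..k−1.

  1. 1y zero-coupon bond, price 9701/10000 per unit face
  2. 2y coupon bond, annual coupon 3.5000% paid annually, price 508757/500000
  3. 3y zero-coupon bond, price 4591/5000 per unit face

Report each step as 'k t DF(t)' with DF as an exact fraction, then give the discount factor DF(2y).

1 1 9701/10000
2 2 9503/10000
3 3 4591/5000
DF(2y) = 9503/10000 ≈ 0.950300

step 1 [1y] zero: DF = P = 9701/10000 ≈ 0.970100
step 2 [2y] bond c/1=7/200: DF=(508757/500000 − 7/200·(0.970100))/(1+7/200) = 9503/10000 ≈ 0.950300
step 3 [3y] zero: DF = P = 4591/5000 ≈ 0.918200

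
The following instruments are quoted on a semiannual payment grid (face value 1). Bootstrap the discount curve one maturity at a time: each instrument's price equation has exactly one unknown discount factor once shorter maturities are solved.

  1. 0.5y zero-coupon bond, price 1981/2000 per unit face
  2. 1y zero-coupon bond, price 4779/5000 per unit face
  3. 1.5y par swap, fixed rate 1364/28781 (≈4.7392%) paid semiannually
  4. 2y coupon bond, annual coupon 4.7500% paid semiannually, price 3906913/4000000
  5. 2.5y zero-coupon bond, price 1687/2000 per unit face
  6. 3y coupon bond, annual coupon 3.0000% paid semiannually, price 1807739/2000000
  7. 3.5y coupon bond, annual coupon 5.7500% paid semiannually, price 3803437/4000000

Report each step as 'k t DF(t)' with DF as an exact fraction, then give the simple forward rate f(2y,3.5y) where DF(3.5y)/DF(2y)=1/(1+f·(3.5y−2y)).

step 1 [0.5y] zero: DF = P = 1981/2000 ≈ 0.990500
step 2 [1y] zero: DF = P = 4779/5000 ≈ 0.955800
step 3 [1.5y] swap r/2=682/28781: DF=(1 − 682/28781·(0.990500+0.955800))/(1+682/28781) = 4659/5000 ≈ 0.931800
step 4 [2y] bond c/2=19/800: DF=(3906913/4000000 − 19/800·(0.990500+0.955800+0.931800))/(1+19/800) = 8873/10000 ≈ 0.887300
step 5 [2.5y] zero: DF = P = 1687/2000 ≈ 0.843500
step 6 [3y] bond c/2=3/200: DF=(1807739/2000000 − 3/200·(0.990500+0.955800+0.931800+0.887300+0.843500))/(1+3/200) = 514/625 ≈ 0.822400
step 7 [3.5y] bond c/2=23/800: DF=(3803437/4000000 − 23/800·(0.990500+0.955800+0.931800+0.887300+0.843500+0.822400))/(1+23/800) = 309/400 ≈ 0.772500

1 1/2 1981/2000
2 1 4779/5000
3 3/2 4659/5000
4 2 8873/10000
5 5/2 1687/2000
6 3 514/625
7 7/2 309/400
f(2y,3.5y) = ((8873/10000)/(309/400) − 1)/(3/2) = 2296/23175 ≈ 9.9072%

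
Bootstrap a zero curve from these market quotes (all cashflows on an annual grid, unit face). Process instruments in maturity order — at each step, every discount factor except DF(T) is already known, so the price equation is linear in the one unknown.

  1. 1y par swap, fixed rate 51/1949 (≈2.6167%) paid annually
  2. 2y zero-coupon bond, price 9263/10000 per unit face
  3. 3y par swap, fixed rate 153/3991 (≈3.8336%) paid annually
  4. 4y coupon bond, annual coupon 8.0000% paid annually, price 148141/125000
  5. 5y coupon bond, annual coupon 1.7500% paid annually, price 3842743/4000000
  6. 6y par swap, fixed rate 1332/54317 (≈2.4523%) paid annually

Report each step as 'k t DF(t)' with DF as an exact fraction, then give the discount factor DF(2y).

1 1 1949/2000
2 2 9263/10000
3 3 8929/10000
4 4 1113/1250
5 5 1101/1250
6 6 2167/2500
DF(2y) = 9263/10000 ≈ 0.926300

step 1 [1y] swap r/1=51/1949: DF=(1 − 51/1949·(0))/(1+51/1949) = 1949/2000 ≈ 0.974500
step 2 [2y] zero: DF = P = 9263/10000 ≈ 0.926300
step 3 [3y] swap r/1=153/3991: DF=(1 − 153/3991·(0.974500+0.926300))/(1+153/3991) = 8929/10000 ≈ 0.892900
step 4 [4y] bond c/1=2/25: DF=(148141/125000 − 2/25·(0.974500+0.926300+0.892900))/(1+2/25) = 1113/1250 ≈ 0.890400
step 5 [5y] bond c/1=7/400: DF=(3842743/4000000 − 7/400·(0.974500+0.926300+0.892900+0.890400))/(1+7/400) = 1101/1250 ≈ 0.880800
step 6 [6y] swap r/1=1332/54317: DF=(1 − 1332/54317·(0.974500+0.926300+0.892900+0.890400+0.880800))/(1+1332/54317) = 2167/2500 ≈ 0.866800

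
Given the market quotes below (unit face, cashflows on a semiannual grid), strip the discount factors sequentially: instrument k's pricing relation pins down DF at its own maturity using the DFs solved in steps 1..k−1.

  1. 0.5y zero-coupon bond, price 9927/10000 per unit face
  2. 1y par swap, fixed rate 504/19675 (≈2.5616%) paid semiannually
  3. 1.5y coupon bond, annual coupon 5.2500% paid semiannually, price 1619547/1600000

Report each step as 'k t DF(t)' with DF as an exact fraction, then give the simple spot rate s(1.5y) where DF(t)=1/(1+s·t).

step 1 [0.5y] zero: DF = P = 9927/10000 ≈ 0.992700
step 2 [1y] swap r/2=252/19675: DF=(1 − 252/19675·(0.992700))/(1+252/19675) = 2437/2500 ≈ 0.974800
step 3 [1.5y] bond c/2=21/800: DF=(1619547/1600000 − 21/800·(0.992700+0.974800))/(1+21/800) = 117/125 ≈ 0.936000

1 1/2 9927/10000
2 1 2437/2500
3 3/2 117/125
s(1.5y) = (1/(117/125) − 1)/(3/2) = 16/351 ≈ 4.5584%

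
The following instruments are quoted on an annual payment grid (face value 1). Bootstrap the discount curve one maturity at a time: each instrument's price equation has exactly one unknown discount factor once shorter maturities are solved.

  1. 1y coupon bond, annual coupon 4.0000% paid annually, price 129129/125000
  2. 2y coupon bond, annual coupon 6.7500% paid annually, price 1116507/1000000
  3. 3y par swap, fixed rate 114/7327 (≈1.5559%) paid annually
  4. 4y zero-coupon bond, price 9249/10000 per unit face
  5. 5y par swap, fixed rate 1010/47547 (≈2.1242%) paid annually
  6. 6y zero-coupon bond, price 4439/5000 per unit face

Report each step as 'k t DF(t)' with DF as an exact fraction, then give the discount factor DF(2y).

step 1 [1y] bond c/1=1/25: DF=(129129/125000 − 1/25·(0))/(1+1/25) = 9933/10000 ≈ 0.993300
step 2 [2y] bond c/1=27/400: DF=(1116507/1000000 − 27/400·(0.993300))/(1+27/400) = 9831/10000 ≈ 0.983100
step 3 [3y] swap r/1=114/7327: DF=(1 − 114/7327·(0.993300+0.983100))/(1+114/7327) = 1193/1250 ≈ 0.954400
step 4 [4y] zero: DF = P = 9249/10000 ≈ 0.924900
step 5 [5y] swap r/1=1010/47547: DF=(1 − 1010/47547·(0.993300+0.983100+0.954400+0.924900))/(1+1010/47547) = 899/1000 ≈ 0.899000
step 6 [6y] zero: DF = P = 4439/5000 ≈ 0.887800

1 1 9933/10000
2 2 9831/10000
3 3 1193/1250
4 4 9249/10000
5 5 899/1000
6 6 4439/5000
DF(2y) = 9831/10000 ≈ 0.983100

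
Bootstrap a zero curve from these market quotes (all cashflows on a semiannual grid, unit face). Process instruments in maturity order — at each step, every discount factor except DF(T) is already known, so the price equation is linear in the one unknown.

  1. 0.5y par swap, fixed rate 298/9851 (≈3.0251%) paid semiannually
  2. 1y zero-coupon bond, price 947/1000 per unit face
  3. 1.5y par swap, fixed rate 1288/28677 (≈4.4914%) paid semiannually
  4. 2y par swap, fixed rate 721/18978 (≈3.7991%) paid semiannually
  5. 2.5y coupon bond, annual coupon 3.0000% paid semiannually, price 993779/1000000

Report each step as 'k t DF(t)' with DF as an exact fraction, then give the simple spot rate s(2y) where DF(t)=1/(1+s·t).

1 1/2 9851/10000
2 1 947/1000
3 3/2 2339/2500
4 2 9279/10000
5 5/2 923/1000
s(2y) = (1/(9279/10000) − 1)/(2) = 721/18558 ≈ 3.8851%

step 1 [0.5y] swap r/2=149/9851: DF=(1 − 149/9851·(0))/(1+149/9851) = 9851/10000 ≈ 0.985100
step 2 [1y] zero: DF = P = 947/1000 ≈ 0.947000
step 3 [1.5y] swap r/2=644/28677: DF=(1 − 644/28677·(0.985100+0.947000))/(1+644/28677) = 2339/2500 ≈ 0.935600
step 4 [2y] swap r/2=721/37956: DF=(1 − 721/37956·(0.985100+0.947000+0.935600))/(1+721/37956) = 9279/10000 ≈ 0.927900
step 5 [2.5y] bond c/2=3/200: DF=(993779/1000000 − 3/200·(0.985100+0.947000+0.935600+0.927900))/(1+3/200) = 923/1000 ≈ 0.923000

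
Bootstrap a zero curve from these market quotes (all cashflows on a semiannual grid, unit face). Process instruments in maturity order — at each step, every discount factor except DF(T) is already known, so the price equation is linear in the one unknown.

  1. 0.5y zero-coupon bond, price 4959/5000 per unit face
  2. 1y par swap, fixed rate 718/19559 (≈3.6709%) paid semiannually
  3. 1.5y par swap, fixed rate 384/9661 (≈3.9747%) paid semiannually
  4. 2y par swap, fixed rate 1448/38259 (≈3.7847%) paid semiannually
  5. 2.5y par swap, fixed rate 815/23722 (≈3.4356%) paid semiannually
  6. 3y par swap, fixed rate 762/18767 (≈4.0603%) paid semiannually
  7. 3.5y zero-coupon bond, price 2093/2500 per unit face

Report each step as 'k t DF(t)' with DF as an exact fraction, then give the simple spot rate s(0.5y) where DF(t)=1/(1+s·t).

step 1 [0.5y] zero: DF = P = 4959/5000 ≈ 0.991800
step 2 [1y] swap r/2=359/19559: DF=(1 − 359/19559·(0.991800))/(1+359/19559) = 9641/10000 ≈ 0.964100
step 3 [1.5y] swap r/2=192/9661: DF=(1 − 192/9661·(0.991800+0.964100))/(1+192/9661) = 589/625 ≈ 0.942400
step 4 [2y] swap r/2=724/38259: DF=(1 − 724/38259·(0.991800+0.964100+0.942400))/(1+724/38259) = 2319/2500 ≈ 0.927600
step 5 [2.5y] swap r/2=815/47444: DF=(1 − 815/47444·(0.991800+0.964100+0.942400+0.927600))/(1+815/47444) = 1837/2000 ≈ 0.918500
step 6 [3y] swap r/2=381/18767: DF=(1 − 381/18767·(0.991800+0.964100+0.942400+0.927600+0.918500))/(1+381/18767) = 8857/10000 ≈ 0.885700
step 7 [3.5y] zero: DF = P = 2093/2500 ≈ 0.837200

1 1/2 4959/5000
2 1 9641/10000
3 3/2 589/625
4 2 2319/2500
5 5/2 1837/2000
6 3 8857/10000
7 7/2 2093/2500
s(0.5y) = (1/(4959/5000) − 1)/(1/2) = 82/4959 ≈ 1.6536%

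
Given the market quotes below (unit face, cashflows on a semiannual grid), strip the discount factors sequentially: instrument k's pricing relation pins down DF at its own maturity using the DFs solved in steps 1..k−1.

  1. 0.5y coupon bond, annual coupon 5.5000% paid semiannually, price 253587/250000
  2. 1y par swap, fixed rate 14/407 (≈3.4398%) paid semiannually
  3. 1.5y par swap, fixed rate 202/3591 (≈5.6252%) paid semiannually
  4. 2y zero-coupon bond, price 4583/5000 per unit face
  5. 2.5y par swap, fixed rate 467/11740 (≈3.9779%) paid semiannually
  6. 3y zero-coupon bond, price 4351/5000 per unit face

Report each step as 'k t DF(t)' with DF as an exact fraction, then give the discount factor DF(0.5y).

step 1 [0.5y] bond c/2=11/400: DF=(253587/250000 − 11/400·(0))/(1+11/400) = 617/625 ≈ 0.987200
step 2 [1y] swap r/2=7/407: DF=(1 − 7/407·(0.987200))/(1+7/407) = 604/625 ≈ 0.966400
step 3 [1.5y] swap r/2=101/3591: DF=(1 − 101/3591·(0.987200+0.966400))/(1+101/3591) = 1149/1250 ≈ 0.919200
step 4 [2y] zero: DF = P = 4583/5000 ≈ 0.916600
step 5 [2.5y] swap r/2=467/23480: DF=(1 − 467/23480·(0.987200+0.966400+0.919200+0.916600))/(1+467/23480) = 4533/5000 ≈ 0.906600
step 6 [3y] zero: DF = P = 4351/5000 ≈ 0.870200

1 1/2 617/625
2 1 604/625
3 3/2 1149/1250
4 2 4583/5000
5 5/2 4533/5000
6 3 4351/5000
DF(0.5y) = 617/625 ≈ 0.987200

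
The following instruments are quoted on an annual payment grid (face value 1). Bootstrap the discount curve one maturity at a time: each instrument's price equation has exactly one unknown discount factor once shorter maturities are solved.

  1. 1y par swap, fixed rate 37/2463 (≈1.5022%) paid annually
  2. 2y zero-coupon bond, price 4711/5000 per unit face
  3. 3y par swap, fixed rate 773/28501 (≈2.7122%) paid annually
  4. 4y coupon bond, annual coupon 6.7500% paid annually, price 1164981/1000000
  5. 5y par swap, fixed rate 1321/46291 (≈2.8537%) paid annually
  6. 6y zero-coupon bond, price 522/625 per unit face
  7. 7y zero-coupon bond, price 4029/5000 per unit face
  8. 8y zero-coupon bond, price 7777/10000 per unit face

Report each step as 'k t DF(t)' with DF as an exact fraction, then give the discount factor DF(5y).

1 1 2463/2500
2 2 4711/5000
3 3 9227/10000
4 4 9111/10000
5 5 8679/10000
6 6 522/625
7 7 4029/5000
8 8 7777/10000
DF(5y) = 8679/10000 ≈ 0.867900

step 1 [1y] swap r/1=37/2463: DF=(1 − 37/2463·(0))/(1+37/2463) = 2463/2500 ≈ 0.985200
step 2 [2y] zero: DF = P = 4711/5000 ≈ 0.942200
step 3 [3y] swap r/1=773/28501: DF=(1 − 773/28501·(0.985200+0.942200))/(1+773/28501) = 9227/10000 ≈ 0.922700
step 4 [4y] bond c/1=27/400: DF=(1164981/1000000 − 27/400·(0.985200+0.942200+0.922700))/(1+27/400) = 9111/10000 ≈ 0.911100
step 5 [5y] swap r/1=1321/46291: DF=(1 − 1321/46291·(0.985200+0.942200+0.922700+0.911100))/(1+1321/46291) = 8679/10000 ≈ 0.867900
step 6 [6y] zero: DF = P = 522/625 ≈ 0.835200
step 7 [7y] zero: DF = P = 4029/5000 ≈ 0.805800
step 8 [8y] zero: DF = P = 7777/10000 ≈ 0.777700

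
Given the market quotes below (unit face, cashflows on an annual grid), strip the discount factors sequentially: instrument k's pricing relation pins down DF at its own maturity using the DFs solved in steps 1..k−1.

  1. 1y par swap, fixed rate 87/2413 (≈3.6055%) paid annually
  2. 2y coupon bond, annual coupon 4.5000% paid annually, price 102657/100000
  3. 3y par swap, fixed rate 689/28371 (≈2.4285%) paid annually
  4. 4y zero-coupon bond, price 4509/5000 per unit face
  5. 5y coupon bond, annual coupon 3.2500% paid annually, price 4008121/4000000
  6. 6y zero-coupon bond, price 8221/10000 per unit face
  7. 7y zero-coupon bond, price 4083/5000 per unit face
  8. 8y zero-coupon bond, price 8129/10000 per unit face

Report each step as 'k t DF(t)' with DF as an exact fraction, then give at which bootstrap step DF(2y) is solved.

1 1 2413/2500
2 2 588/625
3 3 9311/10000
4 4 4509/5000
5 5 533/625
6 6 8221/10000
7 7 4083/5000
8 8 8129/10000
DF(2y) is solved at step 2

step 1 [1y] swap r/1=87/2413: DF=(1 − 87/2413·(0))/(1+87/2413) = 2413/2500 ≈ 0.965200
step 2 [2y] bond c/1=9/200: DF=(102657/100000 − 9/200·(0.965200))/(1+9/200) = 588/625 ≈ 0.940800
step 3 [3y] swap r/1=689/28371: DF=(1 − 689/28371·(0.965200+0.940800))/(1+689/28371) = 9311/10000 ≈ 0.931100
step 4 [4y] zero: DF = P = 4509/5000 ≈ 0.901800
step 5 [5y] bond c/1=13/400: DF=(4008121/4000000 − 13/400·(0.965200+0.940800+0.931100+0.901800))/(1+13/400) = 533/625 ≈ 0.852800
step 6 [6y] zero: DF = P = 8221/10000 ≈ 0.822100
step 7 [7y] zero: DF = P = 4083/5000 ≈ 0.816600
step 8 [8y] zero: DF = P = 8129/10000 ≈ 0.812900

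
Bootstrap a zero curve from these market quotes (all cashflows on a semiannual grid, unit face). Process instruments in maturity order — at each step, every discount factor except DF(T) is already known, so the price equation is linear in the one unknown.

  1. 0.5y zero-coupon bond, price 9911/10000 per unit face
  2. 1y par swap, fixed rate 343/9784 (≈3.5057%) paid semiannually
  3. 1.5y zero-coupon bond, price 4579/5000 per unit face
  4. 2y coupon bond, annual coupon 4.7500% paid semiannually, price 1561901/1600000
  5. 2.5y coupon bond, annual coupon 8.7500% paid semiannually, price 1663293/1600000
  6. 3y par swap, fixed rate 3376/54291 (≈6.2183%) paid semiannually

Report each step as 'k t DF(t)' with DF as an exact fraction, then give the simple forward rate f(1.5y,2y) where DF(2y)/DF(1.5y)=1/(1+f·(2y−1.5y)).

1 1/2 9911/10000
2 1 9657/10000
3 3/2 4579/5000
4 2 8869/10000
5 5/2 524/625
6 3 1039/1250
f(1.5y,2y) = ((4579/5000)/(8869/10000) − 1)/(1/2) = 578/8869 ≈ 6.5171%

step 1 [0.5y] zero: DF = P = 9911/10000 ≈ 0.991100
step 2 [1y] swap r/2=343/19568: DF=(1 − 343/19568·(0.991100))/(1+343/19568) = 9657/10000 ≈ 0.965700
step 3 [1.5y] zero: DF = P = 4579/5000 ≈ 0.915800
step 4 [2y] bond c/2=19/800: DF=(1561901/1600000 − 19/800·(0.991100+0.965700+0.915800))/(1+19/800) = 8869/10000 ≈ 0.886900
step 5 [2.5y] bond c/2=7/160: DF=(1663293/1600000 − 7/160·(0.991100+0.965700+0.915800+0.886900))/(1+7/160) = 524/625 ≈ 0.838400
step 6 [3y] swap r/2=1688/54291: DF=(1 − 1688/54291·(0.991100+0.965700+0.915800+0.886900+0.838400))/(1+1688/54291) = 1039/1250 ≈ 0.831200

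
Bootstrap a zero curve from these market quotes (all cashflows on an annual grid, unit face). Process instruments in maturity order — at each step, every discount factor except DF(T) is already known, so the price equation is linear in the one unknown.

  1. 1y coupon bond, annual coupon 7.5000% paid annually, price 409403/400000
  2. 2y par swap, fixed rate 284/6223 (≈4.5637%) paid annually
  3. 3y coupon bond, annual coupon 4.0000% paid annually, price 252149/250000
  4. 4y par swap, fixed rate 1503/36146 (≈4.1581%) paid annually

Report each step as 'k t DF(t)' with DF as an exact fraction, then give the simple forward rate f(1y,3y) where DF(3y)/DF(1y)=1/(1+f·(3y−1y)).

1 1 9521/10000
2 2 2287/2500
3 3 449/500
4 4 8497/10000
f(1y,3y) = ((9521/10000)/(449/500) − 1)/(2) = 541/17960 ≈ 3.0122%

step 1 [1y] bond c/1=3/40: DF=(409403/400000 − 3/40·(0))/(1+3/40) = 9521/10000 ≈ 0.952100
step 2 [2y] swap r/1=284/6223: DF=(1 − 284/6223·(0.952100))/(1+284/6223) = 2287/2500 ≈ 0.914800
step 3 [3y] bond c/1=1/25: DF=(252149/250000 − 1/25·(0.952100+0.914800))/(1+1/25) = 449/500 ≈ 0.898000
step 4 [4y] swap r/1=1503/36146: DF=(1 − 1503/36146·(0.952100+0.914800+0.898000))/(1+1503/36146) = 8497/10000 ≈ 0.849700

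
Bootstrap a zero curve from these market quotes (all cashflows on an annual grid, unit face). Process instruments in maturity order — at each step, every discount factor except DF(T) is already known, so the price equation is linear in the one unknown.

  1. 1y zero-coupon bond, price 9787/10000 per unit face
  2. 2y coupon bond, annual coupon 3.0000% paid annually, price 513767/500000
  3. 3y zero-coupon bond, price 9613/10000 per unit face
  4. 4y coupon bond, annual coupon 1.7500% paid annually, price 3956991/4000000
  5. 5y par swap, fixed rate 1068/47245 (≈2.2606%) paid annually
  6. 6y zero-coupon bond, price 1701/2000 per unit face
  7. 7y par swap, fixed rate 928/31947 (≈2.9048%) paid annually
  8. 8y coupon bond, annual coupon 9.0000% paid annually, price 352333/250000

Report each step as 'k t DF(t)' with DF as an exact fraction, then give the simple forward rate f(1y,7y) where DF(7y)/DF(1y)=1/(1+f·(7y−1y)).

step 1 [1y] zero: DF = P = 9787/10000 ≈ 0.978700
step 2 [2y] bond c/1=3/100: DF=(513767/500000 − 3/100·(0.978700))/(1+3/100) = 9691/10000 ≈ 0.969100
step 3 [3y] zero: DF = P = 9613/10000 ≈ 0.961300
step 4 [4y] bond c/1=7/400: DF=(3956991/4000000 − 7/400·(0.978700+0.969100+0.961300))/(1+7/400) = 4611/5000 ≈ 0.922200
step 5 [5y] swap r/1=1068/47245: DF=(1 − 1068/47245·(0.978700+0.969100+0.961300+0.922200))/(1+1068/47245) = 2233/2500 ≈ 0.893200
step 6 [6y] zero: DF = P = 1701/2000 ≈ 0.850500
step 7 [7y] swap r/1=928/31947: DF=(1 − 928/31947·(0.978700+0.969100+0.961300+0.922200+0.893200+0.850500))/(1+928/31947) = 509/625 ≈ 0.814400
step 8 [8y] bond c/1=9/100: DF=(352333/250000 − 9/100·(0.978700+0.969100+0.961300+0.922200+0.893200+0.850500+0.814400))/(1+9/100) = 3827/5000 ≈ 0.765400

1 1 9787/10000
2 2 9691/10000
3 3 9613/10000
4 4 4611/5000
5 5 2233/2500
6 6 1701/2000
7 7 509/625
8 8 3827/5000
f(1y,7y) = ((9787/10000)/(509/625) − 1)/(6) = 1643/48864 ≈ 3.3624%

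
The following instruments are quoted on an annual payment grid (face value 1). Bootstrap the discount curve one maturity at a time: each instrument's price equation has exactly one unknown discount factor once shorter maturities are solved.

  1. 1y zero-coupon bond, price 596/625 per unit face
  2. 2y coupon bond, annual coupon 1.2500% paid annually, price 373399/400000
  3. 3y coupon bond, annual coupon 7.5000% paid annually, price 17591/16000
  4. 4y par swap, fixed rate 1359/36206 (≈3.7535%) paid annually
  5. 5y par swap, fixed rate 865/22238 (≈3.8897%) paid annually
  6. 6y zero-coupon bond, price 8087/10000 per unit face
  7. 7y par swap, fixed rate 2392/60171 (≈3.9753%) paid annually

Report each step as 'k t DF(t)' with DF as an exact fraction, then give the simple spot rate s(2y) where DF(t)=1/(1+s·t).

1 1 596/625
2 2 4551/5000
3 3 8927/10000
4 4 8641/10000
5 5 827/1000
6 6 8087/10000
7 7 951/1250
s(2y) = (1/(4551/5000) − 1)/(2) = 449/9102 ≈ 4.9330%

step 1 [1y] zero: DF = P = 596/625 ≈ 0.953600
step 2 [2y] bond c/1=1/80: DF=(373399/400000 − 1/80·(0.953600))/(1+1/80) = 4551/5000 ≈ 0.910200
step 3 [3y] bond c/1=3/40: DF=(17591/16000 − 3/40·(0.953600+0.910200))/(1+3/40) = 8927/10000 ≈ 0.892700
step 4 [4y] swap r/1=1359/36206: DF=(1 − 1359/36206·(0.953600+0.910200+0.892700))/(1+1359/36206) = 8641/10000 ≈ 0.864100
step 5 [5y] swap r/1=865/22238: DF=(1 − 865/22238·(0.953600+0.910200+0.892700+0.864100))/(1+865/22238) = 827/1000 ≈ 0.827000
step 6 [6y] zero: DF = P = 8087/10000 ≈ 0.808700
step 7 [7y] swap r/1=2392/60171: DF=(1 − 2392/60171·(0.953600+0.910200+0.892700+0.864100+0.827000+0.808700))/(1+2392/60171) = 951/1250 ≈ 0.760800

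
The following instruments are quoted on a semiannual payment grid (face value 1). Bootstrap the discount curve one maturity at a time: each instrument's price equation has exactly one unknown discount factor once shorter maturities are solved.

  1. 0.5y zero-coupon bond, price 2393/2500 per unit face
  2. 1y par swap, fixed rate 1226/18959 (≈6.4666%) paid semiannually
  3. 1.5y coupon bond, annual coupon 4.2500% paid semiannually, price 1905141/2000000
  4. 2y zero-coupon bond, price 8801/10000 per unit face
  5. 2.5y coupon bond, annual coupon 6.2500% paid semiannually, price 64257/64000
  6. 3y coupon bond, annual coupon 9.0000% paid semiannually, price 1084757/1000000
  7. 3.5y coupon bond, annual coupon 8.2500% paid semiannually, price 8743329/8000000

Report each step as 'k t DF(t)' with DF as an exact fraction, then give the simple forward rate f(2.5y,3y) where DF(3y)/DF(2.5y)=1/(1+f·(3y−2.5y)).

1 1/2 2393/2500
2 1 9387/10000
3 3/2 8933/10000
4 2 8801/10000
5 5/2 539/625
6 3 8429/10000
7 7/2 8367/10000
f(2.5y,3y) = ((539/625)/(8429/10000) − 1)/(1/2) = 390/8429 ≈ 4.6269%

step 1 [0.5y] zero: DF = P = 2393/2500 ≈ 0.957200
step 2 [1y] swap r/2=613/18959: DF=(1 − 613/18959·(0.957200))/(1+613/18959) = 9387/10000 ≈ 0.938700
step 3 [1.5y] bond c/2=17/800: DF=(1905141/2000000 − 17/800·(0.957200+0.938700))/(1+17/800) = 8933/10000 ≈ 0.893300
step 4 [2y] zero: DF = P = 8801/10000 ≈ 0.880100
step 5 [2.5y] bond c/2=1/32: DF=(64257/64000 − 1/32·(0.957200+0.938700+0.893300+0.880100))/(1+1/32) = 539/625 ≈ 0.862400
step 6 [3y] bond c/2=9/200: DF=(1084757/1000000 − 9/200·(0.957200+0.938700+0.893300+0.880100+0.862400))/(1+9/200) = 8429/10000 ≈ 0.842900
step 7 [3.5y] bond c/2=33/800: DF=(8743329/8000000 − 33/800·(0.957200+0.938700+0.893300+0.880100+0.862400+0.842900))/(1+33/800) = 8367/10000 ≈ 0.836700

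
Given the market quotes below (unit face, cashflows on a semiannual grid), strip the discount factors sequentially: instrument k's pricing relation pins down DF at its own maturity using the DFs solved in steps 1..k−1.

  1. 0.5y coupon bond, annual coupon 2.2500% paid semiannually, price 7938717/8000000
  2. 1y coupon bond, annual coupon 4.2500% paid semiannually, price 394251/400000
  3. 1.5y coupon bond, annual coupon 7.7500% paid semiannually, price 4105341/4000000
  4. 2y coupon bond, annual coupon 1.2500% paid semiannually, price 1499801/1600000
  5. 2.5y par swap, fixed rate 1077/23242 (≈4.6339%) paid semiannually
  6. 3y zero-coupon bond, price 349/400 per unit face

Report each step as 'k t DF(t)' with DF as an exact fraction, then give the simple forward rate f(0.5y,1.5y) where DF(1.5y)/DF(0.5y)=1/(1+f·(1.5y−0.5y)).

step 1 [0.5y] bond c/2=9/800: DF=(7938717/8000000 − 9/800·(0))/(1+9/800) = 9813/10000 ≈ 0.981300
step 2 [1y] bond c/2=17/800: DF=(394251/400000 − 17/800·(0.981300))/(1+17/800) = 9447/10000 ≈ 0.944700
step 3 [1.5y] bond c/2=31/800: DF=(4105341/4000000 − 31/800·(0.981300+0.944700))/(1+31/800) = 4581/5000 ≈ 0.916200
step 4 [2y] bond c/2=1/160: DF=(1499801/1600000 − 1/160·(0.981300+0.944700+0.916200))/(1+1/160) = 9139/10000 ≈ 0.913900
step 5 [2.5y] swap r/2=1077/46484: DF=(1 − 1077/46484·(0.981300+0.944700+0.916200+0.913900))/(1+1077/46484) = 8923/10000 ≈ 0.892300
step 6 [3y] zero: DF = P = 349/400 ≈ 0.872500

1 1/2 9813/10000
2 1 9447/10000
3 3/2 4581/5000
4 2 9139/10000
5 5/2 8923/10000
6 3 349/400
f(0.5y,1.5y) = ((9813/10000)/(4581/5000) − 1)/(1) = 217/3054 ≈ 7.1054%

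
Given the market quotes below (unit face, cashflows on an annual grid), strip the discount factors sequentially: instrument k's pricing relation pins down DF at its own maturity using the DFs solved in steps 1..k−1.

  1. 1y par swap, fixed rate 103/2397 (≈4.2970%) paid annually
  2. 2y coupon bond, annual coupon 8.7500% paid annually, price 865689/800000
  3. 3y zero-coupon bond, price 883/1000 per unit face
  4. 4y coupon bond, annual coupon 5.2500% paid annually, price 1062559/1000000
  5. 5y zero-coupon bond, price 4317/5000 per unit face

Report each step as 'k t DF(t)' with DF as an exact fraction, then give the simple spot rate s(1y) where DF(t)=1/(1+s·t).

step 1 [1y] swap r/1=103/2397: DF=(1 − 103/2397·(0))/(1+103/2397) = 2397/2500 ≈ 0.958800
step 2 [2y] bond c/1=7/80: DF=(865689/800000 − 7/80·(0.958800))/(1+7/80) = 9179/10000 ≈ 0.917900
step 3 [3y] zero: DF = P = 883/1000 ≈ 0.883000
step 4 [4y] bond c/1=21/400: DF=(1062559/1000000 − 21/400·(0.958800+0.917900+0.883000))/(1+21/400) = 8719/10000 ≈ 0.871900
step 5 [5y] zero: DF = P = 4317/5000 ≈ 0.863400

1 1 2397/2500
2 2 9179/10000
3 3 883/1000
4 4 8719/10000
5 5 4317/5000
s(1y) = (1/(2397/2500) − 1)/(1) = 103/2397 ≈ 4.2970%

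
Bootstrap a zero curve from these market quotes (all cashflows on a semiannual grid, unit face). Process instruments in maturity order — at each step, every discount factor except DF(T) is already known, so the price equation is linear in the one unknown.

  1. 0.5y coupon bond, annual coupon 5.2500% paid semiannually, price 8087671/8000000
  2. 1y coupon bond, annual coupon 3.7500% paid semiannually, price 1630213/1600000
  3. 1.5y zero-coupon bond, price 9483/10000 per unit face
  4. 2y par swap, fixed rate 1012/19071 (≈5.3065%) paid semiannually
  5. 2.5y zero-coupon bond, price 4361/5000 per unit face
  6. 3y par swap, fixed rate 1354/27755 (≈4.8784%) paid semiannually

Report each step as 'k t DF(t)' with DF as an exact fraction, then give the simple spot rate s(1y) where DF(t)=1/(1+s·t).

step 1 [0.5y] bond c/2=21/800: DF=(8087671/8000000 − 21/800·(0))/(1+21/800) = 9851/10000 ≈ 0.985100
step 2 [1y] bond c/2=3/160: DF=(1630213/1600000 − 3/160·(0.985100))/(1+3/160) = 491/500 ≈ 0.982000
step 3 [1.5y] zero: DF = P = 9483/10000 ≈ 0.948300
step 4 [2y] swap r/2=506/19071: DF=(1 − 506/19071·(0.985100+0.982000+0.948300))/(1+506/19071) = 2247/2500 ≈ 0.898800
step 5 [2.5y] zero: DF = P = 4361/5000 ≈ 0.872200
step 6 [3y] swap r/2=677/27755: DF=(1 − 677/27755·(0.985100+0.982000+0.948300+0.898800+0.872200))/(1+677/27755) = 4323/5000 ≈ 0.864600

1 1/2 9851/10000
2 1 491/500
3 3/2 9483/10000
4 2 2247/2500
5 5/2 4361/5000
6 3 4323/5000
s(1y) = (1/(491/500) − 1)/(1) = 9/491 ≈ 1.8330%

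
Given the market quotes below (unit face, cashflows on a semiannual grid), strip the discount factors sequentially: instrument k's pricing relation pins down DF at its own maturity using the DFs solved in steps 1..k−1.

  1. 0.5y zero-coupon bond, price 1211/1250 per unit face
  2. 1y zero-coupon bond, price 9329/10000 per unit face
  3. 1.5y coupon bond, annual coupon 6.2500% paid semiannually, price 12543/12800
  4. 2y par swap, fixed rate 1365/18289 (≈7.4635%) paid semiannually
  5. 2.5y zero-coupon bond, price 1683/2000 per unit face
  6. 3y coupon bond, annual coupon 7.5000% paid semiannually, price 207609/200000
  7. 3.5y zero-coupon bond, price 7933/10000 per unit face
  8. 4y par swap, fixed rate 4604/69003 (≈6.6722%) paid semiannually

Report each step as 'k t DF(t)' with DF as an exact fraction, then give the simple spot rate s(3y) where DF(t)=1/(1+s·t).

step 1 [0.5y] zero: DF = P = 1211/1250 ≈ 0.968800
step 2 [1y] zero: DF = P = 9329/10000 ≈ 0.932900
step 3 [1.5y] bond c/2=1/32: DF=(12543/12800 − 1/32·(0.968800+0.932900))/(1+1/32) = 4463/5000 ≈ 0.892600
step 4 [2y] swap r/2=1365/36578: DF=(1 − 1365/36578·(0.968800+0.932900+0.892600))/(1+1365/36578) = 1727/2000 ≈ 0.863500
step 5 [2.5y] zero: DF = P = 1683/2000 ≈ 0.841500
step 6 [3y] bond c/2=3/80: DF=(207609/200000 − 3/80·(0.968800+0.932900+0.892600+0.863500+0.841500))/(1+3/80) = 8379/10000 ≈ 0.837900
step 7 [3.5y] zero: DF = P = 7933/10000 ≈ 0.793300
step 8 [4y] swap r/2=2302/69003: DF=(1 − 2302/69003·(0.968800+0.932900+0.892600+0.863500+0.841500+0.837900+0.793300))/(1+2302/69003) = 3849/5000 ≈ 0.769800

1 1/2 1211/1250
2 1 9329/10000
3 3/2 4463/5000
4 2 1727/2000
5 5/2 1683/2000
6 3 8379/10000
7 7/2 7933/10000
8 4 3849/5000
s(3y) = (1/(8379/10000) − 1)/(3) = 1621/25137 ≈ 6.4487%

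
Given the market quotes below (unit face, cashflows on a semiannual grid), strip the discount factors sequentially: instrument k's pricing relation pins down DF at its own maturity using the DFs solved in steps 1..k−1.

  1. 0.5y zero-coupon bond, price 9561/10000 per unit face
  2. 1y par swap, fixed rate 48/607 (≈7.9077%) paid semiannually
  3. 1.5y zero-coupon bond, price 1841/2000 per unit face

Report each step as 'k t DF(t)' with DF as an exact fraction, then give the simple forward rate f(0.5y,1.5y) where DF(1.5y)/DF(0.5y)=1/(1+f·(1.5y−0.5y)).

1 1/2 9561/10000
2 1 1157/1250
3 3/2 1841/2000
f(0.5y,1.5y) = ((9561/10000)/(1841/2000) − 1)/(1) = 356/9205 ≈ 3.8675%

step 1 [0.5y] zero: DF = P = 9561/10000 ≈ 0.956100
step 2 [1y] swap r/2=24/607: DF=(1 − 24/607·(0.956100))/(1+24/607) = 1157/1250 ≈ 0.925600
step 3 [1.5y] zero: DF = P = 1841/2000 ≈ 0.920500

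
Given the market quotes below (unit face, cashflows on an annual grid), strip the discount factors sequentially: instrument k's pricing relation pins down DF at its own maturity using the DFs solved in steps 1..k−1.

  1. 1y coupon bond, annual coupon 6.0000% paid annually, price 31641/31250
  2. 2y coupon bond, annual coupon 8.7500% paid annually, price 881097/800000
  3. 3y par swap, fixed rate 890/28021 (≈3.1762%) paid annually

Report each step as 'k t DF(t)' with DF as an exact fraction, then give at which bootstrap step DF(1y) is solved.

1 1 597/625
2 2 9359/10000
3 3 911/1000
DF(1y) is solved at step 1

step 1 [1y] bond c/1=3/50: DF=(31641/31250 − 3/50·(0))/(1+3/50) = 597/625 ≈ 0.955200
step 2 [2y] bond c/1=7/80: DF=(881097/800000 − 7/80·(0.955200))/(1+7/80) = 9359/10000 ≈ 0.935900
step 3 [3y] swap r/1=890/28021: DF=(1 − 890/28021·(0.955200+0.935900))/(1+890/28021) = 911/1000 ≈ 0.911000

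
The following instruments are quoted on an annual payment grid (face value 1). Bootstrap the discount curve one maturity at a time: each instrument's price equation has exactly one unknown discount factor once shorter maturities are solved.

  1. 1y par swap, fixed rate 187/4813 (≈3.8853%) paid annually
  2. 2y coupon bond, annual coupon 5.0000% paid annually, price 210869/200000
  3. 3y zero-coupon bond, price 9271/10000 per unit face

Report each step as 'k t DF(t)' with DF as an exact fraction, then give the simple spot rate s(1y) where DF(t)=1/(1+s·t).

step 1 [1y] swap r/1=187/4813: DF=(1 − 187/4813·(0))/(1+187/4813) = 4813/5000 ≈ 0.962600
step 2 [2y] bond c/1=1/20: DF=(210869/200000 − 1/20·(0.962600))/(1+1/20) = 9583/10000 ≈ 0.958300
step 3 [3y] zero: DF = P = 9271/10000 ≈ 0.927100

1 1 4813/5000
2 2 9583/10000
3 3 9271/10000
s(1y) = (1/(4813/5000) − 1)/(1) = 187/4813 ≈ 3.8853%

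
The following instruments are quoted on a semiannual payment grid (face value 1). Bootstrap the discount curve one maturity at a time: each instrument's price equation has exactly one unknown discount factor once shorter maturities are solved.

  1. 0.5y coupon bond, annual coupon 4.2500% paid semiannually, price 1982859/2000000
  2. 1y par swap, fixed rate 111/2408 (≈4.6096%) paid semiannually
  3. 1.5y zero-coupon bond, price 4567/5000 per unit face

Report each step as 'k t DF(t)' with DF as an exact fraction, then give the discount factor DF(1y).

step 1 [0.5y] bond c/2=17/800: DF=(1982859/2000000 − 17/800·(0))/(1+17/800) = 2427/2500 ≈ 0.970800
step 2 [1y] swap r/2=111/4816: DF=(1 − 111/4816·(0.970800))/(1+111/4816) = 2389/2500 ≈ 0.955600
step 3 [1.5y] zero: DF = P = 4567/5000 ≈ 0.913400

1 1/2 2427/2500
2 1 2389/2500
3 3/2 4567/5000
DF(1y) = 2389/2500 ≈ 0.955600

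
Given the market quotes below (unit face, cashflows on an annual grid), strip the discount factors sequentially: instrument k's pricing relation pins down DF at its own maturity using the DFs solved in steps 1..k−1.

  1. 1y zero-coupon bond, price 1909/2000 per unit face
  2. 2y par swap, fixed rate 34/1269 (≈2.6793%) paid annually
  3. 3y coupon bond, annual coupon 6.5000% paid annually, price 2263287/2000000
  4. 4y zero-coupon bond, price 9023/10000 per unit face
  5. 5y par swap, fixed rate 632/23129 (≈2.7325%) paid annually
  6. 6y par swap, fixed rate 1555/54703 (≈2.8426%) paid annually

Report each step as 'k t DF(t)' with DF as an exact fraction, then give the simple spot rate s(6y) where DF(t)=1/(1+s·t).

step 1 [1y] zero: DF = P = 1909/2000 ≈ 0.954500
step 2 [2y] swap r/1=34/1269: DF=(1 − 34/1269·(0.954500))/(1+34/1269) = 949/1000 ≈ 0.949000
step 3 [3y] bond c/1=13/200: DF=(2263287/2000000 − 13/200·(0.954500+0.949000))/(1+13/200) = 1183/1250 ≈ 0.946400
step 4 [4y] zero: DF = P = 9023/10000 ≈ 0.902300
step 5 [5y] swap r/1=632/23129: DF=(1 − 632/23129·(0.954500+0.949000+0.946400+0.902300))/(1+632/23129) = 546/625 ≈ 0.873600
step 6 [6y] swap r/1=1555/54703: DF=(1 − 1555/54703·(0.954500+0.949000+0.946400+0.902300+0.873600))/(1+1555/54703) = 1689/2000 ≈ 0.844500

1 1 1909/2000
2 2 949/1000
3 3 1183/1250
4 4 9023/10000
5 5 546/625
6 6 1689/2000
s(6y) = (1/(1689/2000) − 1)/(6) = 311/10134 ≈ 3.0689%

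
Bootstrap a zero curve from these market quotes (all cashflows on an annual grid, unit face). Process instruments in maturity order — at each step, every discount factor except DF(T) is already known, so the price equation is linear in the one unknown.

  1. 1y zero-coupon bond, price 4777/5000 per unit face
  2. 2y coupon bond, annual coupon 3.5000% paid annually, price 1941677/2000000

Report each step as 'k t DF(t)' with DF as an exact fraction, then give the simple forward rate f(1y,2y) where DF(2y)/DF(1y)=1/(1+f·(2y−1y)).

step 1 [1y] zero: DF = P = 4777/5000 ≈ 0.955400
step 2 [2y] bond c/1=7/200: DF=(1941677/2000000 − 7/200·(0.955400))/(1+7/200) = 9057/10000 ≈ 0.905700

1 1 4777/5000
2 2 9057/10000
f(1y,2y) = ((4777/5000)/(9057/10000) − 1)/(1) = 497/9057 ≈ 5.4875%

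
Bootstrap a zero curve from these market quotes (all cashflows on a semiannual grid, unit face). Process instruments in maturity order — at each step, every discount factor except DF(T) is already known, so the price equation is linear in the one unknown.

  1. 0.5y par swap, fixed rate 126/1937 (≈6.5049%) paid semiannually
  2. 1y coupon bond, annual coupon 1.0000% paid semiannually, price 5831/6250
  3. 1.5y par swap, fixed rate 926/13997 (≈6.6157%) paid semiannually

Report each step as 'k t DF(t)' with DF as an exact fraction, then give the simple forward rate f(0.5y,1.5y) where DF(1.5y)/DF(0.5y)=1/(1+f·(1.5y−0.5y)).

1 1/2 1937/2000
2 1 1847/2000
3 3/2 4537/5000
f(0.5y,1.5y) = ((1937/2000)/(4537/5000) − 1)/(1) = 47/698 ≈ 6.7335%

step 1 [0.5y] swap r/2=63/1937: DF=(1 − 63/1937·(0))/(1+63/1937) = 1937/2000 ≈ 0.968500
step 2 [1y] bond c/2=1/200: DF=(5831/6250 − 1/200·(0.968500))/(1+1/200) = 1847/2000 ≈ 0.923500
step 3 [1.5y] swap r/2=463/13997: DF=(1 − 463/13997·(0.968500+0.923500))/(1+463/13997) = 4537/5000 ≈ 0.907400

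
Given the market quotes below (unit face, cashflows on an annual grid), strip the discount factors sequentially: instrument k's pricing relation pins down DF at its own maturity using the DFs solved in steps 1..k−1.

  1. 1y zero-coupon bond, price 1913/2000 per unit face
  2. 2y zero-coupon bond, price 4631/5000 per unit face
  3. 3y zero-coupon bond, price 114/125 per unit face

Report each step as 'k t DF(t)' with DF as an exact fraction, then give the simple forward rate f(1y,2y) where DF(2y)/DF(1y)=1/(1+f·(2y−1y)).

step 1 [1y] zero: DF = P = 1913/2000 ≈ 0.956500
step 2 [2y] zero: DF = P = 4631/5000 ≈ 0.926200
step 3 [3y] zero: DF = P = 114/125 ≈ 0.912000

1 1 1913/2000
2 2 4631/5000
3 3 114/125
f(1y,2y) = ((1913/2000)/(4631/5000) − 1)/(1) = 303/9262 ≈ 3.2714%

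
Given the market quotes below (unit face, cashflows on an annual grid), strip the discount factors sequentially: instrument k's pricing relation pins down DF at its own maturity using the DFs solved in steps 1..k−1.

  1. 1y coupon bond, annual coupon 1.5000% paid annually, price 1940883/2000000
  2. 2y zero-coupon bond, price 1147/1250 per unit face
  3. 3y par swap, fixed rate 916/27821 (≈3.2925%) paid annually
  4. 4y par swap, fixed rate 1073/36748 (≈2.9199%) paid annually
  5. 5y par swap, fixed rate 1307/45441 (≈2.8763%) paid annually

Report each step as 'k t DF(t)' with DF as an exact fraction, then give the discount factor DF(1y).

step 1 [1y] bond c/1=3/200: DF=(1940883/2000000 − 3/200·(0))/(1+3/200) = 9561/10000 ≈ 0.956100
step 2 [2y] zero: DF = P = 1147/1250 ≈ 0.917600
step 3 [3y] swap r/1=916/27821: DF=(1 − 916/27821·(0.956100+0.917600))/(1+916/27821) = 2271/2500 ≈ 0.908400
step 4 [4y] swap r/1=1073/36748: DF=(1 − 1073/36748·(0.956100+0.917600+0.908400))/(1+1073/36748) = 8927/10000 ≈ 0.892700
step 5 [5y] swap r/1=1307/45441: DF=(1 − 1307/45441·(0.956100+0.917600+0.908400+0.892700))/(1+1307/45441) = 8693/10000 ≈ 0.869300

1 1 9561/10000
2 2 1147/1250
3 3 2271/2500
4 4 8927/10000
5 5 8693/10000
DF(1y) = 9561/10000 ≈ 0.956100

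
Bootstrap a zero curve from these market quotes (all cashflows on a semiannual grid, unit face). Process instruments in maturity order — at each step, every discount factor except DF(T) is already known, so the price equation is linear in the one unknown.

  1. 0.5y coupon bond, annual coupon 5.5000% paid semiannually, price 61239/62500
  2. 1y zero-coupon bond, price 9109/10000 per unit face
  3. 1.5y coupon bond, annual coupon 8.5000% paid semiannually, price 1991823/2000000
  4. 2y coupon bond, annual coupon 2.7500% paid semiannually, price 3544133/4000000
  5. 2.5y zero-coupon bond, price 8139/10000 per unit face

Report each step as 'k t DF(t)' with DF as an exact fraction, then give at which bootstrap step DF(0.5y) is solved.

1 1/2 596/625
2 1 9109/10000
3 3/2 8793/10000
4 2 523/625
5 5/2 8139/10000
DF(0.5y) is solved at step 1

step 1 [0.5y] bond c/2=11/400: DF=(61239/62500 − 11/400·(0))/(1+11/400) = 596/625 ≈ 0.953600
step 2 [1y] zero: DF = P = 9109/10000 ≈ 0.910900
step 3 [1.5y] bond c/2=17/400: DF=(1991823/2000000 − 17/400·(0.953600+0.910900))/(1+17/400) = 8793/10000 ≈ 0.879300
step 4 [2y] bond c/2=11/800: DF=(3544133/4000000 − 11/800·(0.953600+0.910900+0.879300))/(1+11/800) = 523/625 ≈ 0.836800
step 5 [2.5y] zero: DF = P = 8139/10000 ≈ 0.813900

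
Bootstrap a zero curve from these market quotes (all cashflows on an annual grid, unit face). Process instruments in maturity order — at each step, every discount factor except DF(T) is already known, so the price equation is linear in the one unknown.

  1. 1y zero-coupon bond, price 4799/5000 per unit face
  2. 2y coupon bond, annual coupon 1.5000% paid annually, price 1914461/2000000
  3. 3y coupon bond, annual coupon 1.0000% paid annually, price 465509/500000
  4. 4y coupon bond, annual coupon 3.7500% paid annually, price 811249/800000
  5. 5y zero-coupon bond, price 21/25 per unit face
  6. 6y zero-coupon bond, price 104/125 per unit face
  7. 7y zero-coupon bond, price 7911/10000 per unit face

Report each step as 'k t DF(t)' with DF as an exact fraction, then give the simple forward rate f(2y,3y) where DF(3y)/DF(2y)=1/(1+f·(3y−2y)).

1 1 4799/5000
2 2 9289/10000
3 3 9031/10000
4 4 1753/2000
5 5 21/25
6 6 104/125
7 7 7911/10000
f(2y,3y) = ((9289/10000)/(9031/10000) − 1)/(1) = 258/9031 ≈ 2.8568%

step 1 [1y] zero: DF = P = 4799/5000 ≈ 0.959800
step 2 [2y] bond c/1=3/200: DF=(1914461/2000000 − 3/200·(0.959800))/(1+3/200) = 9289/10000 ≈ 0.928900
step 3 [3y] bond c/1=1/100: DF=(465509/500000 − 1/100·(0.959800+0.928900))/(1+1/100) = 9031/10000 ≈ 0.903100
step 4 [4y] bond c/1=3/80: DF=(811249/800000 − 3/80·(0.959800+0.928900+0.903100))/(1+3/80) = 1753/2000 ≈ 0.876500
step 5 [5y] zero: DF = P = 21/25 ≈ 0.840000
step 6 [6y] zero: DF = P = 104/125 ≈ 0.832000
step 7 [7y] zero: DF = P = 7911/10000 ≈ 0.791100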